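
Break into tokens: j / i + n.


Scan left to right, longest-match per lexeme
Tokens: ID(j), OP(/), ID(i), OP(+), ID(n)


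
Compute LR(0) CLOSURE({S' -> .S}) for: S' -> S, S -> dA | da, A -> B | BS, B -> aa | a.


Start: S' -> .S
For each item with dot before a nonterminal B, add B -> .γ for every B-production
Closure: [S' -> .S, S -> .dA, S -> .da]


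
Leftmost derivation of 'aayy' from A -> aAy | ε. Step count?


Derivation: A => aAy => aaAyy => aayy
Steps: 3


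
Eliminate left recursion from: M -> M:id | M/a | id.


Left-recursive alternatives: M:id, M/a; non-recursive: id
Introduce M': M -> idM', M' -> :idM' | /aM' | ε


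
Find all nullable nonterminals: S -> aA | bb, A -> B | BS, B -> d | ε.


A nonterminal is nullable iff some alternative derives ε (directly, or every symbol in it is nullable)
Nullable: {A, B}


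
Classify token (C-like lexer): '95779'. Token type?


Pattern: digits only
Type: INTEGER_LITERAL


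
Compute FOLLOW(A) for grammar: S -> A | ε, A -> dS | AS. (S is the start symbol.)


$ ∈ FOLLOW(S). For each A -> αBβ: add FIRST(β)\{ε} to FOLLOW(B); if β nullable, add FOLLOW(A).
FOLLOW(A) = {$, d}


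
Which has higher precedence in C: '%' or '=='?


'%' is multiplicative (level 10); '==' is equality (level 6)
Higher level binds tighter
'%' has higher precedence than '=='


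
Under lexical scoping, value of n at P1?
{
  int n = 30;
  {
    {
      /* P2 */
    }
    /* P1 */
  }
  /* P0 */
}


P1's block does not declare n; resolves to the enclosing declaration at depth 0
n = 30


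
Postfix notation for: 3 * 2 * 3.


Left to right (same or higher precedence on left)
Postfix: 3 2 * 3 *


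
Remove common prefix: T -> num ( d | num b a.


Common prefix: 'num'
Factored: T -> num T', T' -> ( d | b a


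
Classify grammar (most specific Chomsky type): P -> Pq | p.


Left-linear: every RHS is a terminal or one nonterminal followed by a terminal
Classification: Type 3 (Regular)


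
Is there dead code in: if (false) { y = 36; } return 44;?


condition is constant false, so the whole block is unreachable
Dead: 'if (false) { y = 36; }'


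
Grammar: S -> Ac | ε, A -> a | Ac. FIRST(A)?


Per alternative of A: FIRST(a) = {a}; FIRST(Ac) = {a}
FIRST(A) = {a}


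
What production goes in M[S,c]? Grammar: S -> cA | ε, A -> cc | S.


For [S, c]: 'c' ∈ FIRST(cA)
Entry: S -> cA


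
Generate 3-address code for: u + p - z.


Break into single-operator statements:
t1 = u + p
t2 = t1 - z


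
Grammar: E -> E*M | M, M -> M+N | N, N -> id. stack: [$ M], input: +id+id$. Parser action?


shift '+' to continue M -> M+N
Action: shift


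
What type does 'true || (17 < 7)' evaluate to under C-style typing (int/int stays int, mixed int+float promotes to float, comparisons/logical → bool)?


Operand types: bool || bool
Rule: logical operators take bool operands and yield bool
Result type: bool


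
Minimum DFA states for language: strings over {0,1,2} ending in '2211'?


Track the longest suffix of input matching a prefix of '2211': 5 classes (prefixes of length 0..4)
Minimal DFA: 5 states


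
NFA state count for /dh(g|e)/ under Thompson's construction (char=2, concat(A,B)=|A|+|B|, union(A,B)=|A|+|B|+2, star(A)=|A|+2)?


Syntax tree has 4 char leaf(s), 1 union(s), 0 star(s)
chars contribute 4×2 = 8; each union adds +2; each star adds +2
Total: 8 + 2 + 0 = 10 states


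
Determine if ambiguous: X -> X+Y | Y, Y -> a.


precedence layered via separate nonterminal Y: deterministic
Unambiguous


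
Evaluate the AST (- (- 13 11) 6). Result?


Evaluate inner: (- 13 11) = 2
Evaluate root: (- 2 6) = -4
Result: -4


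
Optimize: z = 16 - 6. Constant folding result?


16 - 6 = 10 at compile time
Optimized: z = 10


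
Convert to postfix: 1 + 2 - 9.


Left to right (same or higher precedence on left)
Postfix: 1 2 + 9 -


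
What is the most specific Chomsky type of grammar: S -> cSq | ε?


Single nonterminal LHS, but c^n q^n is not regular
Classification: Type 2 (Context-Free)


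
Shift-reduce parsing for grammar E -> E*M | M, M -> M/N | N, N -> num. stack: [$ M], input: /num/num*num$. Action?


shift '/' to continue M -> M/N
Action: shift


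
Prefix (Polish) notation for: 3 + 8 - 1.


left-to-right (same/higher precedence on left): tree is (- (+ 3 8) 1)
Prefix: - + 3 8 1


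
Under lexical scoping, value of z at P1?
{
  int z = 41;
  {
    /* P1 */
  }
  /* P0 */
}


P1's block does not declare z; resolves to the enclosing declaration at depth 0
z = 41


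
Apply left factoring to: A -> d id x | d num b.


Common prefix: 'd'
Factored: A -> d A', A' -> id x | num b


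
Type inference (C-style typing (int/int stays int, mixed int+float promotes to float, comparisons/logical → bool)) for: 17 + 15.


Operand types: int + int
Rule: mixed int/float promotes to float; int/int stays int
Result type: int


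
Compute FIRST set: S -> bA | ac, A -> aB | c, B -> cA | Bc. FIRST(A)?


Per alternative of A: FIRST(aB) = {a}; FIRST(c) = {c}
FIRST(A) = {a, c}


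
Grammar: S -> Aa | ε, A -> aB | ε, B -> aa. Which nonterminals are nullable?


A nonterminal is nullable iff some alternative derives ε (directly, or every symbol in it is nullable)
Nullable: {A, S}


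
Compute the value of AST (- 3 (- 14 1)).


Evaluate inner: (- 14 1) = 13
Evaluate root: (- 3 13) = -10
Result: -10


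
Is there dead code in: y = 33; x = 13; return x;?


y is assigned but never read
Dead: 'y = 33'


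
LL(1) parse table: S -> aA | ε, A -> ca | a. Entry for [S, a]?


For [S, a]: 'a' ∈ FIRST(aA)
Entry: S -> aA


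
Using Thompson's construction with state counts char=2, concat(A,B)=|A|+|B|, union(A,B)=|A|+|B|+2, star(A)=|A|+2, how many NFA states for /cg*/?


Syntax tree has 2 char leaf(s), 0 union(s), 1 star(s)
chars contribute 2×2 = 4; each union adds +2; each star adds +2
Total: 4 + 0 + 2 = 6 states


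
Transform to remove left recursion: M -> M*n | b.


Left-recursive alternatives: M*n; non-recursive: b
Introduce M': M -> bM', M' -> *nM' | ε


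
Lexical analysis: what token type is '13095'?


Pattern: digits only
Type: INTEGER_LITERAL


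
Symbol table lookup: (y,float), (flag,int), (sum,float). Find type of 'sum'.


Lookup 'sum' → type float


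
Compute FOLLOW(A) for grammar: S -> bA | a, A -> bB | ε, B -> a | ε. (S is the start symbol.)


$ ∈ FOLLOW(S). For each A -> αBβ: add FIRST(β)\{ε} to FOLLOW(B); if β nullable, add FOLLOW(A).
FOLLOW(A) = {$}


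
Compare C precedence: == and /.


'/' is multiplicative (level 10); '==' is equality (level 6)
Higher level binds tighter
'/' has higher precedence than '=='


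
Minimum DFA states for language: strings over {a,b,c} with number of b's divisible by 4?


Track (count of b) mod 4: states 0..3, accept at 0
Minimal DFA: 4 states


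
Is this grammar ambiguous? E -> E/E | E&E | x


'x/x&x' has two parse trees (no precedence encoded between / and &)
Ambiguous


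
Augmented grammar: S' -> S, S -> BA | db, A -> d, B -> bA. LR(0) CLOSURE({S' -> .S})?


Start: S' -> .S
For each item with dot before a nonterminal B, add B -> .γ for every B-production
Closure: [S' -> .S, S -> .BA, S -> .db, B -> .bA]


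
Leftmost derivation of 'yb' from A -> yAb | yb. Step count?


Derivation: A => yb
Steps: 1


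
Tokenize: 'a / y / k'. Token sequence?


Scan left to right, longest-match per lexeme
Tokens: ID(a), OP(/), ID(y), OP(/), ID(k)


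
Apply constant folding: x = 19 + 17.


19 + 17 = 36 at compile time
Optimized: x = 36


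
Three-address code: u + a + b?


Break into single-operator statements:
t1 = u + a
t2 = t1 + b


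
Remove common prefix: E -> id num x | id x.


Common prefix: 'id'
Factored: E -> id E', E' -> num x | x


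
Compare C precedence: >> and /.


'/' is multiplicative (level 10); '>>' is shift (level 8)
Higher level binds tighter
'/' has higher precedence than '>>'


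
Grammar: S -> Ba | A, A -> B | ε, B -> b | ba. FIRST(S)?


Per alternative of S: FIRST(Ba) = {b}; FIRST(A) = {b, ε}
FIRST(S) = {b, ε}


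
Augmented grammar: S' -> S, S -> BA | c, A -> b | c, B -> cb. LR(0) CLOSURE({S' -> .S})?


Start: S' -> .S
For each item with dot before a nonterminal B, add B -> .γ for every B-production
Closure: [S' -> .S, S -> .BA, S -> .c, B -> .cb]


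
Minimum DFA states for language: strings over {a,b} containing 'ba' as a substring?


KMP-style automaton: 2 progress states + 1 absorbing accept = 3
Minimal DFA: 3 states


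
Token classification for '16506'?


Pattern: digits only
Type: INTEGER_LITERAL


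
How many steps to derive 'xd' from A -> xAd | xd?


Derivation: A => xd
Steps: 1


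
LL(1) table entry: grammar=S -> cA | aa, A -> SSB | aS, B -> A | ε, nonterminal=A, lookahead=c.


For [A, c]: 'c' ∈ FIRST(SSB)
Entry: A -> SSB


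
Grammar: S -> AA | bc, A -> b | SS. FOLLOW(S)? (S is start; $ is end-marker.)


$ ∈ FOLLOW(S). For each A -> αBβ: add FIRST(β)\{ε} to FOLLOW(B); if β nullable, add FOLLOW(A).
FOLLOW(S) = {$, b}


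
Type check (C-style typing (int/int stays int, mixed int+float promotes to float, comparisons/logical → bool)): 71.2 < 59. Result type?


Operand types: float < int
Rule: comparison yields bool
Result type: bool


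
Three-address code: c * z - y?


Break into single-operator statements:
t1 = c * z
t2 = t1 - y


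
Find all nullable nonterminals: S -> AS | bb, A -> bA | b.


A nonterminal is nullable iff some alternative derives ε (directly, or every symbol in it is nullable)
Nullable: {}


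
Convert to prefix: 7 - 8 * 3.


'*' binds tighter: tree is (- 7 (* 8 3))
Prefix: - 7 * 8 3


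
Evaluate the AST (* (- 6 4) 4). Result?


Evaluate inner: (- 6 4) = 2
Evaluate root: (* 2 4) = 8
Result: 8


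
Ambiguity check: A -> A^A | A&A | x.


'x^x&x' has two parse trees (no precedence encoded between ^ and &)
Ambiguous


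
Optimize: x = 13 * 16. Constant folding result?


13 * 16 = 208 at compile time
Optimized: x = 208


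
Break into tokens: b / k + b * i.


Scan left to right, longest-match per lexeme
Tokens: ID(b), OP(/), ID(k), OP(+), ID(b), OP(*), ID(i)


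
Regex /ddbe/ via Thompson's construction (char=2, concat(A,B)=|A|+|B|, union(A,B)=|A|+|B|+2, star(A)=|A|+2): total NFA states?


Syntax tree has 4 char leaf(s), 0 union(s), 0 star(s)
chars contribute 4×2 = 8; each union adds +2; each star adds +2
Total: 8 + 0 + 0 = 8 states


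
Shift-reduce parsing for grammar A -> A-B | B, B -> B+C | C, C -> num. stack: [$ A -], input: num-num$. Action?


no handle ('A-' is not any RHS); shift 'num'
Action: shift


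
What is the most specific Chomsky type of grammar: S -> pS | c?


Right-linear: every RHS is a terminal or a terminal followed by one nonterminal
Classification: Type 3 (Regular)


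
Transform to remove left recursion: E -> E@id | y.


Left-recursive alternatives: E@id; non-recursive: y
Introduce E': E -> yE', E' -> @idE' | ε


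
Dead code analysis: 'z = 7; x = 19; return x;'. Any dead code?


z is assigned but never read
Dead: 'z = 7'


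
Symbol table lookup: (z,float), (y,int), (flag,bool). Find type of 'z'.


Lookup 'z' → type float


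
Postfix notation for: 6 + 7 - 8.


Left to right (same or higher precedence on left)
Postfix: 6 7 + 8 -


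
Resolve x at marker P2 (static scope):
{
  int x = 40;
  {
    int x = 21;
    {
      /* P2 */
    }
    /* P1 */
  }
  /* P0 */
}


P2's block does not declare x; resolves to the enclosing declaration at depth 1
x = 21


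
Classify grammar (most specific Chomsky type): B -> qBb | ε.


Single nonterminal LHS, but q^n b^n is not regular
Classification: Type 2 (Context-Free)


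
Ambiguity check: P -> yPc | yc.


balanced y^n…c^n: each string has a unique parse
Unambiguous


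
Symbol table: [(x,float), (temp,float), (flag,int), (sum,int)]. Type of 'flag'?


Lookup 'flag' → type int


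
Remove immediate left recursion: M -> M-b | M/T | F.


Left-recursive alternatives: M-b, M/T; non-recursive: F
Introduce M': M -> FM', M' -> -bM' | /TM' | ε


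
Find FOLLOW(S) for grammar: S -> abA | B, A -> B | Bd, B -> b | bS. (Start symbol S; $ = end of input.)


$ ∈ FOLLOW(S). For each A -> αBβ: add FIRST(β)\{ε} to FOLLOW(B); if β nullable, add FOLLOW(A).
FOLLOW(S) = {$, d}


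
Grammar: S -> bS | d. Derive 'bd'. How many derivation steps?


Derivation: S => bS => bd
Steps: 2


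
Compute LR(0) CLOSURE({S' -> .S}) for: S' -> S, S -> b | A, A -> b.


Start: S' -> .S
For each item with dot before a nonterminal B, add B -> .γ for every B-production
Closure: [S' -> .S, S -> .b, S -> .A, A -> .b]


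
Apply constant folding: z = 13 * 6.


13 * 6 = 78 at compile time
Optimized: z = 78


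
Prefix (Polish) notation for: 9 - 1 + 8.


left-to-right (same/higher precedence on left): tree is (+ (- 9 1) 8)
Prefix: + - 9 1 8


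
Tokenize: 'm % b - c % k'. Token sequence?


Scan left to right, longest-match per lexeme
Tokens: ID(m), OP(%), ID(b), OP(-), ID(c), OP(%), ID(k)


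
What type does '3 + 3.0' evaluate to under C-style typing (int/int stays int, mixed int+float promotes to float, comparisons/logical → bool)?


Operand types: int + float
Rule: mixed int/float promotes to float; int/int stays int
Result type: float


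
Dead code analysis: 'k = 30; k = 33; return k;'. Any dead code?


first assignment to k is overwritten before any read
Dead: 'k = 30'


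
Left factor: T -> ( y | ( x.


Common prefix: '('
Factored: T -> ( T', T' -> y | x


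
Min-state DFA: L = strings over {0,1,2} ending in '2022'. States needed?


Track the longest suffix of input matching a prefix of '2022': 5 classes (prefixes of length 0..4)
Minimal DFA: 5 states


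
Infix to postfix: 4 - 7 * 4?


* has higher precedence, evaluate 7*4 first
Postfix: 4 7 4 * -


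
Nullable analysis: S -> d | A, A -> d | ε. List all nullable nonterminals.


A nonterminal is nullable iff some alternative derives ε (directly, or every symbol in it is nullable)
Nullable: {A, S}


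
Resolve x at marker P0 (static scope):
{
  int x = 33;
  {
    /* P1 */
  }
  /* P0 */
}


x declared in the same block as P0
x = 33


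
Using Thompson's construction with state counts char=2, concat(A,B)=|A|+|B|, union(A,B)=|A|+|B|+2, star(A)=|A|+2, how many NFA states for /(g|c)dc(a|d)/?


Syntax tree has 6 char leaf(s), 2 union(s), 0 star(s)
chars contribute 6×2 = 12; each union adds +2; each star adds +2
Total: 12 + 4 + 0 = 16 states


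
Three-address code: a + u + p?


Break into single-operator statements:
t1 = a + u
t2 = t1 + p


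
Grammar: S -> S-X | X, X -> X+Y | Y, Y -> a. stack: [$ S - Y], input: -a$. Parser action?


'Y' (not preceded by X+) is the handle for X -> Y
Action: reduce (X -> Y)


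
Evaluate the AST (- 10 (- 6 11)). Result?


Evaluate inner: (- 6 11) = -5
Evaluate root: (- 10 -5) = 15
Result: 15


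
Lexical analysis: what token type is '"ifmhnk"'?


Pattern: double-quoted sequence
Type: STRING_LITERAL


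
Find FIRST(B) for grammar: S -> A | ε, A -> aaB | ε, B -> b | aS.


Per alternative of B: FIRST(b) = {b}; FIRST(aS) = {a}
FIRST(B) = {a, b}


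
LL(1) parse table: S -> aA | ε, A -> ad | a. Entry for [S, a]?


For [S, a]: 'a' ∈ FIRST(aA)
Entry: S -> aA


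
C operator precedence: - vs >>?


'-' is additive (level 9); '>>' is shift (level 8)
Higher level binds tighter
'-' has higher precedence than '>>'


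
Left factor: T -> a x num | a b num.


Common prefix: 'a'
Factored: T -> a T', T' -> x num | b num


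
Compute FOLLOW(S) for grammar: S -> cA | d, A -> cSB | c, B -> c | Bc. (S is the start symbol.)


$ ∈ FOLLOW(S). For each A -> αBβ: add FIRST(β)\{ε} to FOLLOW(B); if β nullable, add FOLLOW(A).
FOLLOW(S) = {$, c}


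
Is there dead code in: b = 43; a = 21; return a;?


b is assigned but never read
Dead: 'b = 43'


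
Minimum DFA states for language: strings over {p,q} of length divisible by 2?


Track length mod 2: states 0..1, accept at 0
Minimal DFA: 2 states


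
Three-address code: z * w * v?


Break into single-operator statements:
t1 = z * w
t2 = t1 * v


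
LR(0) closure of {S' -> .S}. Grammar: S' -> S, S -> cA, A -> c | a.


Start: S' -> .S
For each item with dot before a nonterminal B, add B -> .γ for every B-production
Closure: [S' -> .S, S -> .cA]


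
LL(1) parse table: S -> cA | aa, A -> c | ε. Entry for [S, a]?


For [S, a]: 'a' ∈ FIRST(aa)
Entry: S -> aa


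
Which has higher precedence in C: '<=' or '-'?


'-' is additive (level 9); '<=' is relational (level 7)
Higher level binds tighter
'-' has higher precedence than '<='


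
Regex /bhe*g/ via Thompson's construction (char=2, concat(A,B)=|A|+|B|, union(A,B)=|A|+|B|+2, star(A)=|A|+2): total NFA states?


Syntax tree has 4 char leaf(s), 0 union(s), 1 star(s)
chars contribute 4×2 = 8; each union adds +2; each star adds +2
Total: 8 + 0 + 2 = 10 states


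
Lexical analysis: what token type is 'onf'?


Pattern: letter/underscore followed by alphanumerics, not a keyword
Type: IDENTIFIER


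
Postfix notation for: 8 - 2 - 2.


Left to right (same or higher precedence on left)
Postfix: 8 2 - 2 -


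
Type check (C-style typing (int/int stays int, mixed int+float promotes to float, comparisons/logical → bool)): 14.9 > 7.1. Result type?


Operand types: float > float
Rule: comparison yields bool
Result type: bool


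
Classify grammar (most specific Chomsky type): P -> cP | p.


Right-linear: every RHS is a terminal or a terminal followed by one nonterminal
Classification: Type 3 (Regular)


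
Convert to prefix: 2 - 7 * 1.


'*' binds tighter: tree is (- 2 (* 7 1))
Prefix: - 2 * 7 1


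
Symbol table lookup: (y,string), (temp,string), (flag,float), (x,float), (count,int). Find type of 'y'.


Lookup 'y' → type string


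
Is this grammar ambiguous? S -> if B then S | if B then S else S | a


dangling else: 'if B then if B then a else a' parses two ways
Ambiguous


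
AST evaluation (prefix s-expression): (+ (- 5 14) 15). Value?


Evaluate inner: (- 5 14) = -9
Evaluate root: (+ -9 15) = 6
Result: 6


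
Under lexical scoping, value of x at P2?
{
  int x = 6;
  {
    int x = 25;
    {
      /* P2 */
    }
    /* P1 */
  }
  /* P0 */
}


P2's block does not declare x; resolves to the enclosing declaration at depth 1
x = 25


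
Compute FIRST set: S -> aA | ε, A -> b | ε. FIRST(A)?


Per alternative of A: FIRST(b) = {b}; FIRST(ε) = {ε}
FIRST(A) = {b, ε}


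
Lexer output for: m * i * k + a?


Scan left to right, longest-match per lexeme
Tokens: ID(m), OP(*), ID(i), OP(*), ID(k), OP(+), ID(a)


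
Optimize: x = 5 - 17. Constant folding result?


5 - 17 = -12 at compile time
Optimized: x = -12


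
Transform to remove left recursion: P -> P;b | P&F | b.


Left-recursive alternatives: P;b, P&F; non-recursive: b
Introduce P': P -> bP', P' -> ;bP' | &FP' | ε


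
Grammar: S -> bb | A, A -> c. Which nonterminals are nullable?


A nonterminal is nullable iff some alternative derives ε (directly, or every symbol in it is nullable)
Nullable: {}


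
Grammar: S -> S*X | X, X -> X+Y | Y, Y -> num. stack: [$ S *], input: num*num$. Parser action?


no handle ('S*' is not any RHS); shift 'num'
Action: shift


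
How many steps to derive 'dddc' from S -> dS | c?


Derivation: S => dS => ddS => dddS => dddc
Steps: 4


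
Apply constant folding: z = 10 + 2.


10 + 2 = 12 at compile time
Optimized: z = 12


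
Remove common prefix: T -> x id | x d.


Common prefix: 'x'
Factored: T -> x T', T' -> id | d


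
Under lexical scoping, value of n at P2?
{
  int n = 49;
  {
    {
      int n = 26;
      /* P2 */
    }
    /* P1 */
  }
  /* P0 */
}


n declared in the same block as P2
n = 26


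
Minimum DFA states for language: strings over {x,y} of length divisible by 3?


Track length mod 3: states 0..2, accept at 0
Minimal DFA: 3 states


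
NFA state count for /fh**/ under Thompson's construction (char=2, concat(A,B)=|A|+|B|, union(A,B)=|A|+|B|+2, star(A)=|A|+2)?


Syntax tree has 2 char leaf(s), 0 union(s), 2 star(s)
chars contribute 2×2 = 4; each union adds +2; each star adds +2
Total: 4 + 0 + 4 = 8 states


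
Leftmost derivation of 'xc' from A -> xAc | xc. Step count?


Derivation: A => xc
Steps: 1


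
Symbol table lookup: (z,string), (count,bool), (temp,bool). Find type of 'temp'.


Lookup 'temp' → type bool


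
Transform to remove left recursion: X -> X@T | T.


Left-recursive alternatives: X@T; non-recursive: T
Introduce X': X -> TX', X' -> @TX' | ε


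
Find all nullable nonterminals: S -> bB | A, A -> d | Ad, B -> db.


A nonterminal is nullable iff some alternative derives ε (directly, or every symbol in it is nullable)
Nullable: {}


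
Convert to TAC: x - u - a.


Break into single-operator statements:
t1 = x - u
t2 = t1 - a


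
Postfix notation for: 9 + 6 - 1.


Left to right (same or higher precedence on left)
Postfix: 9 6 + 1 -


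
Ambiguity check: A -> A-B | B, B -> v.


precedence layered via separate nonterminal B: deterministic
Unambiguous


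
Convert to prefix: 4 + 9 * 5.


'*' binds tighter: tree is (+ 4 (* 9 5))
Prefix: + 4 * 9 5


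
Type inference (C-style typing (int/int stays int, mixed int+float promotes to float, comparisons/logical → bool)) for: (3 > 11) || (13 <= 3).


Operand types: bool || bool
Rule: logical operators take bool operands and yield bool
Result type: bool


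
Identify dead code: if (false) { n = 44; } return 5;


condition is constant false, so the whole block is unreachable
Dead: 'if (false) { n = 44; }'


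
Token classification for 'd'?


Pattern: letter/underscore followed by alphanumerics, not a keyword
Type: IDENTIFIER


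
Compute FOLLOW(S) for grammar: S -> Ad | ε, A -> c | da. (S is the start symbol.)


$ ∈ FOLLOW(S). For each A -> αBβ: add FIRST(β)\{ε} to FOLLOW(B); if β nullable, add FOLLOW(A).
FOLLOW(S) = {$}


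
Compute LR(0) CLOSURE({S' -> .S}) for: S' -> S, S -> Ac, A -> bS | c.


Start: S' -> .S
For each item with dot before a nonterminal B, add B -> .γ for every B-production
Closure: [S' -> .S, S -> .Ac, A -> .bS, A -> .c]


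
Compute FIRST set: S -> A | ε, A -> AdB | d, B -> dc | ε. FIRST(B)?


Per alternative of B: FIRST(dc) = {d}; FIRST(ε) = {ε}
FIRST(B) = {d, ε}


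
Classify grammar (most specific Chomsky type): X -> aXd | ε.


Single nonterminal LHS, but a^n d^n is not regular
Classification: Type 2 (Context-Free)


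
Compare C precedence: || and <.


'<' is relational (level 7); '||' is logical OR (level 1)
Higher level binds tighter
'<' has higher precedence than '||'


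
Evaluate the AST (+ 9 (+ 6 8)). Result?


Evaluate inner: (+ 6 8) = 14
Evaluate root: (+ 9 14) = 23
Result: 23


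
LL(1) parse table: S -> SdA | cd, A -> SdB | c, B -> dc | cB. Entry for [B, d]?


For [B, d]: 'd' ∈ FIRST(dc)
Entry: B -> dc


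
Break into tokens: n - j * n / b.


Scan left to right, longest-match per lexeme
Tokens: ID(n), OP(-), ID(j), OP(*), ID(n), OP(/), ID(b)


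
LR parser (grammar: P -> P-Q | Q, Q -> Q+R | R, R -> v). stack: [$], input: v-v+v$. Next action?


no handle on stack; shift 'v'
Action: shift


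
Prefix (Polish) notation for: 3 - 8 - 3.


left-to-right (same/higher precedence on left): tree is (- (- 3 8) 3)
Prefix: - - 3 8 3


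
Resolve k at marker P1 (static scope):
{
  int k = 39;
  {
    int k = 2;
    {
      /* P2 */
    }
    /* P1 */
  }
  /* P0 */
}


k declared in the same block as P1
k = 2


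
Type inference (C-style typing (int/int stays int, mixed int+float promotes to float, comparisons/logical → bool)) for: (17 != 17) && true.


Operand types: bool && bool
Rule: logical operators take bool operands and yield bool
Result type: bool


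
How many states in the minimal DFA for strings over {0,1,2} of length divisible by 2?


Track length mod 2: states 0..1, accept at 0
Minimal DFA: 2 states


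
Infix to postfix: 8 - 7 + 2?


Left to right (same or higher precedence on left)
Postfix: 8 7 - 2 +


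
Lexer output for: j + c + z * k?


Scan left to right, longest-match per lexeme
Tokens: ID(j), OP(+), ID(c), OP(+), ID(z), OP(*), ID(k)


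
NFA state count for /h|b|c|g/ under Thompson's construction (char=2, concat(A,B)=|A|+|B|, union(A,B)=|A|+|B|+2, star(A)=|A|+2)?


Syntax tree has 4 char leaf(s), 3 union(s), 0 star(s)
chars contribute 4×2 = 8; each union adds +2; each star adds +2
Total: 8 + 6 + 0 = 14 states


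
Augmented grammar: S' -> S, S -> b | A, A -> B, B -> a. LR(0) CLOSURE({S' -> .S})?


Start: S' -> .S
For each item with dot before a nonterminal B, add B -> .γ for every B-production
Closure: [S' -> .S, S -> .b, S -> .A, A -> .B, B -> .a]


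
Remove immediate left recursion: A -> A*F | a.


Left-recursive alternatives: A*F; non-recursive: a
Introduce A': A -> aA', A' -> *FA' | ε


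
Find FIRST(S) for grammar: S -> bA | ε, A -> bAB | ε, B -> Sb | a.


Per alternative of S: FIRST(bA) = {b}; FIRST(ε) = {ε}
FIRST(S) = {b, ε}


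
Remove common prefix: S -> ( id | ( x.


Common prefix: '('
Factored: S -> ( S', S' -> id | x


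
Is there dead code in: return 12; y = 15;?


statement follows a return and is unreachable
Dead: 'y = 15'


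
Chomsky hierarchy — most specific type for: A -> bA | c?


Right-linear: every RHS is a terminal or a terminal followed by one nonterminal
Classification: Type 3 (Regular)


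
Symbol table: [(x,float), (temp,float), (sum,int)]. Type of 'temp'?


Lookup 'temp' → type float


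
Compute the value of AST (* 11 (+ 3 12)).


Evaluate inner: (+ 3 12) = 15
Evaluate root: (* 11 15) = 165
Result: 165


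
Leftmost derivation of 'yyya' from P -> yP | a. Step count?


Derivation: P => yP => yyP => yyyP => yyya
Steps: 4


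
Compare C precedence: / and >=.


'/' is multiplicative (level 10); '>=' is relational (level 7)
Higher level binds tighter
'/' has higher precedence than '>='


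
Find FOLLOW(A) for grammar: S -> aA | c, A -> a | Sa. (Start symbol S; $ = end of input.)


$ ∈ FOLLOW(S). For each A -> αBβ: add FIRST(β)\{ε} to FOLLOW(B); if β nullable, add FOLLOW(A).
FOLLOW(A) = {$, a}


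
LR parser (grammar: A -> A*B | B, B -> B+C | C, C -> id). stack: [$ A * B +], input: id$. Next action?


no handle; shift 'id'
Action: shift


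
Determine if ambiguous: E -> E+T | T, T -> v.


precedence layered via separate nonterminal T: deterministic
Unambiguous


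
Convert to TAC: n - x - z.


Break into single-operator statements:
t1 = n - x
t2 = t1 - z


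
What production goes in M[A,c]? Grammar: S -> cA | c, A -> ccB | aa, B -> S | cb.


For [A, c]: 'c' ∈ FIRST(ccB)
Entry: A -> ccB


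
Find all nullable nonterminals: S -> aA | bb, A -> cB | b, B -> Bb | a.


A nonterminal is nullable iff some alternative derives ε (directly, or every symbol in it is nullable)
Nullable: {}


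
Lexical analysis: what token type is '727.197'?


Pattern: digits with a decimal point
Type: FLOAT_LITERAL


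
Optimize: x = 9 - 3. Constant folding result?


9 - 3 = 6 at compile time
Optimized: x = 6


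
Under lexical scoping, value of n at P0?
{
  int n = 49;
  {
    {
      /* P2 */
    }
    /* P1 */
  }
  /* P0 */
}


n declared in the same block as P0
n = 49


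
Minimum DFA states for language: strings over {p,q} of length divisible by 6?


Track length mod 6: states 0..5, accept at 0
Minimal DFA: 6 states


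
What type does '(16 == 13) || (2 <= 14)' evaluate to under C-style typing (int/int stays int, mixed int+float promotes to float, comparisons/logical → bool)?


Operand types: bool || bool
Rule: logical operators take bool operands and yield bool
Result type: bool


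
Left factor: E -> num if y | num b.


Common prefix: 'num'
Factored: E -> num E', E' -> if y | b


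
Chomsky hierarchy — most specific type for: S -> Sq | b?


Left-linear: every RHS is a terminal or one nonterminal followed by a terminal
Classification: Type 3 (Regular)


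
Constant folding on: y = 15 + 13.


15 + 13 = 28 at compile time
Optimized: y = 28


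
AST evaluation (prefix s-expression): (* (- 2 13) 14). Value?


Evaluate inner: (- 2 13) = -11
Evaluate root: (* -11 14) = -154
Result: -154


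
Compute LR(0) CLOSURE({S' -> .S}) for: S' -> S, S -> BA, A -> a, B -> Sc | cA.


Start: S' -> .S
For each item with dot before a nonterminal B, add B -> .γ for every B-production
Closure: [S' -> .S, S -> .BA, B -> .Sc, B -> .cA]


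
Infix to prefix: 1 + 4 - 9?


left-to-right (same/higher precedence on left): tree is (- (+ 1 4) 9)
Prefix: - + 1 4 9


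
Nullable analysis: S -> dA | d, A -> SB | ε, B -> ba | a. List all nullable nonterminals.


A nonterminal is nullable iff some alternative derives ε (directly, or every symbol in it is nullable)
Nullable: {A}


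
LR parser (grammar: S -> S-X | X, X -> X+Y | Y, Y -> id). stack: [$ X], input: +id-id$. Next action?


shift '+' to continue X -> X+Y
Action: shift


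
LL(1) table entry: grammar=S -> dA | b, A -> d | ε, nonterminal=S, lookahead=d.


For [S, d]: 'd' ∈ FIRST(dA)
Entry: S -> dA


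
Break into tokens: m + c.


Scan left to right, longest-match per lexeme
Tokens: ID(m), OP(+), ID(c)


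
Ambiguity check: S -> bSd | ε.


balanced b^n…d^n: each string has a unique parse
Unambiguous


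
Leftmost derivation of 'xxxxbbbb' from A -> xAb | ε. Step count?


Derivation: A => xAb => xxAbb => xxxAbbb => xxxxAbbbb => xxxxbbbb
Steps: 5


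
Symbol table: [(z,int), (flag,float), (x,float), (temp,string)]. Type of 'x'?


Lookup 'x' → type float


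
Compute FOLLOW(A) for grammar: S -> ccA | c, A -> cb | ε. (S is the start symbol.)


$ ∈ FOLLOW(S). For each A -> αBβ: add FIRST(β)\{ε} to FOLLOW(B); if β nullable, add FOLLOW(A).
FOLLOW(A) = {$}


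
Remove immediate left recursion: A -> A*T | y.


Left-recursive alternatives: A*T; non-recursive: y
Introduce A': A -> yA', A' -> *TA' | ε


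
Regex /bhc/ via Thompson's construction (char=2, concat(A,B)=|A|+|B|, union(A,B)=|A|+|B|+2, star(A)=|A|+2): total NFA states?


Syntax tree has 3 char leaf(s), 0 union(s), 0 star(s)
chars contribute 3×2 = 6; each union adds +2; each star adds +2
Total: 6 + 0 + 0 = 6 states


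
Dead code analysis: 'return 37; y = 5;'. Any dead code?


statement follows a return and is unreachable
Dead: 'y = 5'


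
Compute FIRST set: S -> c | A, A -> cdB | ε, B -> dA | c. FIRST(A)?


Per alternative of A: FIRST(cdB) = {c}; FIRST(ε) = {ε}
FIRST(A) = {c, ε}


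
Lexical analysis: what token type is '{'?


Pattern: delimiter/punctuation
Type: PUNCTUATION


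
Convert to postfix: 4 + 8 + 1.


Left to right (same or higher precedence on left)
Postfix: 4 8 + 1 +


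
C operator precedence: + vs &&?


'+' is additive (level 9); '&&' is logical AND (level 2)
Higher level binds tighter
'+' has higher precedence than '&&'


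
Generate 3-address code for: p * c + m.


Break into single-operator statements:
t1 = p * c
t2 = t1 + m


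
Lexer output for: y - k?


Scan left to right, longest-match per lexeme
Tokens: ID(y), OP(-), ID(k)


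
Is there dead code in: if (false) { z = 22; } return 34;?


condition is constant false, so the whole block is unreachable
Dead: 'if (false) { z = 22; }'


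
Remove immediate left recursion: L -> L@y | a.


Left-recursive alternatives: L@y; non-recursive: a
Introduce L': L -> aL', L' -> @yL' | ε


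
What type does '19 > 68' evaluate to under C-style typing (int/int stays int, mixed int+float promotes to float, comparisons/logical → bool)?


Operand types: int > int
Rule: comparison yields bool
Result type: bool


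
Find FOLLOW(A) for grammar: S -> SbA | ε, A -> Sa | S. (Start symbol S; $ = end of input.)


$ ∈ FOLLOW(S). For each A -> αBβ: add FIRST(β)\{ε} to FOLLOW(B); if β nullable, add FOLLOW(A).
FOLLOW(A) = {$, a, b}


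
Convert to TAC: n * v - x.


Break into single-operator statements:
t1 = n * v
t2 = t1 - x


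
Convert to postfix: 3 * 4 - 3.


Left to right (same or higher precedence on left)
Postfix: 3 4 * 3 -


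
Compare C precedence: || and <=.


'<=' is relational (level 7); '||' is logical OR (level 1)
Higher level binds tighter
'<=' has higher precedence than '||'


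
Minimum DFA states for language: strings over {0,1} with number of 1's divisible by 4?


Track (count of 1) mod 4: states 0..3, accept at 0
Minimal DFA: 4 states


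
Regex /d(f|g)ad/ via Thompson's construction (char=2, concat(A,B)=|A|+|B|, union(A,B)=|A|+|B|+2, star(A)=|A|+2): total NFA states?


Syntax tree has 5 char leaf(s), 1 union(s), 0 star(s)
chars contribute 5×2 = 10; each union adds +2; each star adds +2
Total: 10 + 2 + 0 = 12 states


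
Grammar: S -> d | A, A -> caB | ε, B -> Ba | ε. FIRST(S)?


Per alternative of S: FIRST(d) = {d}; FIRST(A) = {c, ε}
FIRST(S) = {c, d, ε}


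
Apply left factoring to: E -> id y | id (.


Common prefix: 'id'
Factored: E -> id E', E' -> y | (


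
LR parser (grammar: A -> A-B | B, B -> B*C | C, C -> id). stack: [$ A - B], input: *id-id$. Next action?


'*' can extend B; shift to build B -> B*C
Action: shift


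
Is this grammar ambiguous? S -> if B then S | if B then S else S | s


dangling else: 'if B then if B then s else s' parses two ways
Ambiguous


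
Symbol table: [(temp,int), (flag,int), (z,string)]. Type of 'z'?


Lookup 'z' → type string


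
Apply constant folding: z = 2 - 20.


2 - 20 = -18 at compile time
Optimized: z = -18


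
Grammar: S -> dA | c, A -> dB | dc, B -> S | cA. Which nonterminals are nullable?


A nonterminal is nullable iff some alternative derives ε (directly, or every symbol in it is nullable)
Nullable: {}


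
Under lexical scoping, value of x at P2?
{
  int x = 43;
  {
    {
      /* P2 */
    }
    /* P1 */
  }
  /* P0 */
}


P2's block does not declare x; resolves to the enclosing declaration at depth 0
x = 43


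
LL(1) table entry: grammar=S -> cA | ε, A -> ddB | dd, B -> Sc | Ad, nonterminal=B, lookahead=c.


For [B, c]: 'c' ∈ FIRST(Sc)
Entry: B -> Sc


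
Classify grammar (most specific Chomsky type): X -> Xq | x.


Left-linear: every RHS is a terminal or one nonterminal followed by a terminal
Classification: Type 3 (Regular)


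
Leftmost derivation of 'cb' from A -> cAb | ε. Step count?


Derivation: A => cAb => cb
Steps: 2


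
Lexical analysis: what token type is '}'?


Pattern: delimiter/punctuation
Type: PUNCTUATION


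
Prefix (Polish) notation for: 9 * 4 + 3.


left-to-right (same/higher precedence on left): tree is (+ (* 9 4) 3)
Prefix: + * 9 4 3


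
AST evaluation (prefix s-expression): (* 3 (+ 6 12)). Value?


Evaluate inner: (+ 6 12) = 18
Evaluate root: (* 3 18) = 54
Result: 54


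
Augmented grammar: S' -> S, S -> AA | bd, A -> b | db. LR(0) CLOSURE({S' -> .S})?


Start: S' -> .S
For each item with dot before a nonterminal B, add B -> .γ for every B-production
Closure: [S' -> .S, S -> .AA, S -> .bd, A -> .b, A -> .db]


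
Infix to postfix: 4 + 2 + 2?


Left to right (same or higher precedence on left)
Postfix: 4 2 + 2 +


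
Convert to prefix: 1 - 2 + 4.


left-to-right (same/higher precedence on left): tree is (+ (- 1 2) 4)
Prefix: + - 1 2 4


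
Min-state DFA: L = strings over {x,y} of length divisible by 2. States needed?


Track length mod 2: states 0..1, accept at 0
Minimal DFA: 2 states


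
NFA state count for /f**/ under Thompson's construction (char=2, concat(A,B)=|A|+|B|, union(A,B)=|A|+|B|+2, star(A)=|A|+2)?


Syntax tree has 1 char leaf(s), 0 union(s), 2 star(s)
chars contribute 1×2 = 2; each union adds +2; each star adds +2
Total: 2 + 0 + 4 = 6 states


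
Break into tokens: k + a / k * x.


Scan left to right, longest-match per lexeme
Tokens: ID(k), OP(+), ID(a), OP(/), ID(k), OP(*), ID(x)


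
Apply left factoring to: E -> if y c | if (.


Common prefix: 'if'
Factored: E -> if E', E' -> y c | (


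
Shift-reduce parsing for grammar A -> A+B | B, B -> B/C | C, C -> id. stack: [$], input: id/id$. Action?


no handle on stack; shift 'id'
Action: shift


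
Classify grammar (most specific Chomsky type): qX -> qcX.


LHS has context (more than one symbol) and |LHS| ≤ |RHS|
Classification: Type 1 (Context-Sensitive)


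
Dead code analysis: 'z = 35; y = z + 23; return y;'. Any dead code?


z is read by y's definition; y is returned
No dead code


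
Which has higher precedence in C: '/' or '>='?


'/' is multiplicative (level 10); '>=' is relational (level 7)
Higher level binds tighter
'/' has higher precedence than '>='


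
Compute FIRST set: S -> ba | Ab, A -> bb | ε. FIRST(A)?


Per alternative of A: FIRST(bb) = {b}; FIRST(ε) = {ε}
FIRST(A) = {b, ε}


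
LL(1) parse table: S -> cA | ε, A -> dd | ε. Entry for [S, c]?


For [S, c]: 'c' ∈ FIRST(cA)
Entry: S -> cA


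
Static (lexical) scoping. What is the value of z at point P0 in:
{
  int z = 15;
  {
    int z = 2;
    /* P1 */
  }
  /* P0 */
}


z declared in the same block as P0
z = 15


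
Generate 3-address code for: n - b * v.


Break into single-operator statements:
t1 = b * v
t2 = n - t1


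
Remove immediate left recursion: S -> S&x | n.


Left-recursive alternatives: S&x; non-recursive: n
Introduce S': S -> nS', S' -> &xS' | ε


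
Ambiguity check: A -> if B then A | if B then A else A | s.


dangling else: 'if B then if B then s else s' parses two ways
Ambiguous


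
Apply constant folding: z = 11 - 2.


11 - 2 = 9 at compile time
Optimized: z = 9


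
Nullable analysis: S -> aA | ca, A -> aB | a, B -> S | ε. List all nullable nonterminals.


A nonterminal is nullable iff some alternative derives ε (directly, or every symbol in it is nullable)
Nullable: {B}


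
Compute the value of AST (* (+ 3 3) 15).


Evaluate inner: (+ 3 3) = 6
Evaluate root: (* 6 15) = 90
Result: 90


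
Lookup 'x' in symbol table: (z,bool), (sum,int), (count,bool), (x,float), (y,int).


Lookup 'x' → type float


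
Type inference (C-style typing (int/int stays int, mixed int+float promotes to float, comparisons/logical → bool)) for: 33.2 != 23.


Operand types: float != int
Rule: comparison yields bool
Result type: bool


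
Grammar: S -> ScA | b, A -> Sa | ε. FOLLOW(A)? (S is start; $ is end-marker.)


$ ∈ FOLLOW(S). For each A -> αBβ: add FIRST(β)\{ε} to FOLLOW(B); if β nullable, add FOLLOW(A).
FOLLOW(A) = {$, a, c}


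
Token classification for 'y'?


Pattern: letter/underscore followed by alphanumerics, not a keyword
Type: IDENTIFIER


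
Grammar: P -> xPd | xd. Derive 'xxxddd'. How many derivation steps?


Derivation: P => xPd => xxPdd => xxxddd
Steps: 3
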